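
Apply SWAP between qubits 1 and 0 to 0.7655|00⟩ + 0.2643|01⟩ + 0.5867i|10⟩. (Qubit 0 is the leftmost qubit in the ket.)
0.7655|00⟩ + 0.5867i|01⟩ + 0.2643|10⟩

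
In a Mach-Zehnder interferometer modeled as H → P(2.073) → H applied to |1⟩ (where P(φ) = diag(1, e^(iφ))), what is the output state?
(0.7407 - 0.4383i)|0⟩ + (0.2593 + 0.4383i)|1⟩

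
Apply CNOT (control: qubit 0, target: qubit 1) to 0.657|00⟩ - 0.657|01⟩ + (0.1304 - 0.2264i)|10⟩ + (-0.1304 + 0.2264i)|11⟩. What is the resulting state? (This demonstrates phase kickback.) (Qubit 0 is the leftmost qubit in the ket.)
0.657|00⟩ - 0.657|01⟩ + (-0.1304 + 0.2264i)|10⟩ + (0.1304 - 0.2264i)|11⟩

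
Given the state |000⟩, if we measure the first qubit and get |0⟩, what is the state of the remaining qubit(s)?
|00⟩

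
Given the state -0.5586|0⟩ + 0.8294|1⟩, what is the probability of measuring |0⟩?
0.312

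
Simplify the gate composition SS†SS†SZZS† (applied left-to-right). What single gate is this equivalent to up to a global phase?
I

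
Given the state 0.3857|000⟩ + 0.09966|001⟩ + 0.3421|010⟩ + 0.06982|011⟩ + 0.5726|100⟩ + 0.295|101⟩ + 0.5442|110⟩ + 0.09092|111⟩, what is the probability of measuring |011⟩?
0.004875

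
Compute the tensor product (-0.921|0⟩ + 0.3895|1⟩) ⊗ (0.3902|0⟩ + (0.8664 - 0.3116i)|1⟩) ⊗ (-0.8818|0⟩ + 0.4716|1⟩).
0.3169|000⟩ - 0.1695|001⟩ + (0.7036 - 0.2531i)|010⟩ + (-0.3763 + 0.1353i)|011⟩ - 0.134|100⟩ + 0.07168|101⟩ + (-0.2976 + 0.107i)|110⟩ + (0.1591 - 0.05724i)|111⟩

amp(|b₁b₂…⟩) = product of the factor amplitudes for bits b₁, b₂, …; only kets whose every factor amplitude is nonzero survive.
|000⟩: (-0.921)(0.3902)(-0.8818) = 0.3169
|001⟩: (-0.921)(0.3902)(0.4716) = -0.1695
|010⟩: (-0.921)(0.8664 - 0.3116i)(-0.8818) = (0.7036 - 0.2531i)
|011⟩: (-0.921)(0.8664 - 0.3116i)(0.4716) = (-0.3763 + 0.1353i)
|100⟩: (0.3895)(0.3902)(-0.8818) = -0.134
|101⟩: (0.3895)(0.3902)(0.4716) = 0.07168
|110⟩: (0.3895)(0.8664 - 0.3116i)(-0.8818) = (-0.2976 + 0.107i)
|111⟩: (0.3895)(0.8664 - 0.3116i)(0.4716) = (0.1591 - 0.05724i)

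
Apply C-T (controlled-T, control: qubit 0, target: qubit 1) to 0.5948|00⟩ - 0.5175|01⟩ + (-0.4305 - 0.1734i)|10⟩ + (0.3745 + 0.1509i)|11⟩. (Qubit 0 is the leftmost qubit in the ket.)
0.5948|00⟩ - 0.5175|01⟩ + (-0.4305 - 0.1734i)|10⟩ + (0.1581 + 0.3715i)|11⟩

C-T leaves the control-|0⟩ kets |00⟩, |01⟩ unchanged and applies T to qubit 1 on the control-|1⟩ pair (|10⟩, |11⟩).
T = [[1, 0], [0, (1/√2 + (1/√2)i)]].
With a = amp(|10⟩) = (-0.4305 - 0.1734i) and b = amp(|11⟩) = (0.3745 + 0.1509i):
new amp(|10⟩) = (1)·a = (-0.4305 - 0.1734i)
new amp(|11⟩) = (1/√2 + (1/√2)i)·b = (0.1581 + 0.3715i)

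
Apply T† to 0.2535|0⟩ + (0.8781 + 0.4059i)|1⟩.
0.2535|0⟩ + (0.9079 - 0.3339i)|1⟩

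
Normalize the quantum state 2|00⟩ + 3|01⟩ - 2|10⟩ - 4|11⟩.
0.3482|00⟩ + 0.5222|01⟩ - 0.3482|10⟩ - 0.6963|11⟩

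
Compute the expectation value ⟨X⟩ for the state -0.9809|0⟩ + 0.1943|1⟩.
-0.3812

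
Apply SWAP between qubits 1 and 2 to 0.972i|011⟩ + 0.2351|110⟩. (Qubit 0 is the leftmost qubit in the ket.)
0.972i|011⟩ + 0.2351|101⟩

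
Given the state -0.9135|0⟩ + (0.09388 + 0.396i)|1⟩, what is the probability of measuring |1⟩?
0.1656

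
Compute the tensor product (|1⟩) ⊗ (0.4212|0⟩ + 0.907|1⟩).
0.4212|10⟩ + 0.907|11⟩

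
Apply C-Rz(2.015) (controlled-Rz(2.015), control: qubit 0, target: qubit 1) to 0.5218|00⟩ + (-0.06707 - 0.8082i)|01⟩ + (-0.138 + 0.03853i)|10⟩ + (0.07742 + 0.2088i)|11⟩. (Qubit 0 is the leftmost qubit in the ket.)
0.5218|00⟩ + (-0.06707 - 0.8082i)|01⟩ + (-0.04111 + 0.1373i)|10⟩ + (-0.1352 + 0.177i)|11⟩

C-Rz(2.015) leaves the control-|0⟩ kets |00⟩, |01⟩ unchanged and applies Rz(2.015) to qubit 1 on the control-|1⟩ pair (|10⟩, |11⟩).
Rz(2.015) = [[e^(−iθ/2), 0], [0, e^(iθ/2)]] with e^(±iθ/2) = cos(θ/2) ± i·sin(θ/2); θ = 2.015, cos(θ/2) ≈ 0.533976, sin(θ/2) ≈ 0.8455.
With a = amp(|10⟩) = (-0.138 + 0.03853i) and b = amp(|11⟩) = (0.07742 + 0.2088i):
new amp(|10⟩) = (0.533976 - 0.8455i)·a = (-0.04111 + 0.1373i)
new amp(|11⟩) = (0.533976 + 0.8455i)·b = (-0.1352 + 0.177i)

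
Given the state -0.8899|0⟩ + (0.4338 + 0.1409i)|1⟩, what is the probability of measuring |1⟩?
0.208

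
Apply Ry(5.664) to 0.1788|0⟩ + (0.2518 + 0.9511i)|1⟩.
(-0.247 - 0.2898i)|0⟩ + (-0.1854 - 0.9059i)|1⟩

Ry(5.664) = [[cos(θ/2), −sin(θ/2)], [sin(θ/2), cos(θ/2)]]; θ = 5.664, cos(θ/2) ≈ -0.952458, sin(θ/2) ≈ 0.304671.
With a = amp(|0⟩) = 0.1788 and b = amp(|1⟩) = (0.2518 + 0.9511i):
new amp(|0⟩) = (-0.952458)·a + (-0.304671)·b = (-0.247 - 0.2898i)
new amp(|1⟩) = (0.304671)·a + (-0.952458)·b = (-0.1854 - 0.9059i)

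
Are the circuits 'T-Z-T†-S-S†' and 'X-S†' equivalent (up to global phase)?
No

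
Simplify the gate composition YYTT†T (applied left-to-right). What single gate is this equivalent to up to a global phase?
T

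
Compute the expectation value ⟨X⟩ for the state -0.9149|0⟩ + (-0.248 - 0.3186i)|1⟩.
0.4538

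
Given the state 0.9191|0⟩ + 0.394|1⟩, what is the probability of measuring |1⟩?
0.1552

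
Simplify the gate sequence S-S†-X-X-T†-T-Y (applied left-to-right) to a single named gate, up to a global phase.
Y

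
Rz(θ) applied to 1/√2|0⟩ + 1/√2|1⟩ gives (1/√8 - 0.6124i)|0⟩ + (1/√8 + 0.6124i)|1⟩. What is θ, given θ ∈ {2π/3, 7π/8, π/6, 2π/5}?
2π/3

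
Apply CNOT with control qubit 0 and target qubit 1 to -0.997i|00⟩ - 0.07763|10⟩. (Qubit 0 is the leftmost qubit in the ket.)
-0.997i|00⟩ - 0.07763|11⟩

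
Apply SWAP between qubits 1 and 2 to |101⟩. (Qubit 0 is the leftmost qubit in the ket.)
|110⟩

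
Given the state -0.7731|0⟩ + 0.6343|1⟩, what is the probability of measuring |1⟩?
0.4023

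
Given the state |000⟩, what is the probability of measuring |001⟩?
0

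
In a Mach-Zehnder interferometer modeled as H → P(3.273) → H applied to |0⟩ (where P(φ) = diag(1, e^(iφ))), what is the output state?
(0.004311 - 0.06551i)|0⟩ + (0.9957 + 0.06551i)|1⟩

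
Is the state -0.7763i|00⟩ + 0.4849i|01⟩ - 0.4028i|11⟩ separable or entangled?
Entangled

Writing the state as a|00⟩ + b|01⟩ + c|10⟩ + d|11⟩, it is a product state iff ad − bc = 0.
Here (a, b, c, d) = (-0.7763i, 0.4849i, 0, -0.4028i): ad − bc = (-0.7763i)(-0.4028i) − (0.4849i)(0) = -0.3127 ≠ 0, so the state is entangled.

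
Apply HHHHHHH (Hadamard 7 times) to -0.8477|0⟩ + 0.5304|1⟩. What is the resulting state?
-0.2244|0⟩ - 0.9745|1⟩

H² = I, so H^7 = H: a single Hadamard. With (a, b) = (-0.8477, 0.5304), H gives ((a + b)/√2, (a − b)/√2) = (-0.2244, -0.9745).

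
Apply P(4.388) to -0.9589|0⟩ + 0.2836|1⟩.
-0.9589|0⟩ + (-0.09039 - 0.2688i)|1⟩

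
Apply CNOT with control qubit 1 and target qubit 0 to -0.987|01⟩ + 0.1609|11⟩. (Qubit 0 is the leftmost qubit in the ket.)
0.1609|01⟩ - 0.987|11⟩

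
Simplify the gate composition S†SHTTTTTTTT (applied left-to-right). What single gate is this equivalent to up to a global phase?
H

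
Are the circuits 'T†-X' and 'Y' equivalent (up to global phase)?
No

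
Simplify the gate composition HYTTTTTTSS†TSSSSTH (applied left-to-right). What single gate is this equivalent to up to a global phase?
Y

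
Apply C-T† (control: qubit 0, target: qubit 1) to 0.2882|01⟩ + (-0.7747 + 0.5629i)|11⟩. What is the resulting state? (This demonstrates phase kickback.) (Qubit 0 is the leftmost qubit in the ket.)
0.2882|01⟩ + (-0.1498 + 0.9458i)|11⟩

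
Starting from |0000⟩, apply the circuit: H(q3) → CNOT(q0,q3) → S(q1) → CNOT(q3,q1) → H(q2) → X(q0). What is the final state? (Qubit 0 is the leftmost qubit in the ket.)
1/2|1000⟩ + 1/2|1010⟩ + 1/2|1101⟩ + 1/2|1111⟩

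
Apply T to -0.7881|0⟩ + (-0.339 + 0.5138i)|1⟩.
-0.7881|0⟩ + (-0.603 + 0.1236i)|1⟩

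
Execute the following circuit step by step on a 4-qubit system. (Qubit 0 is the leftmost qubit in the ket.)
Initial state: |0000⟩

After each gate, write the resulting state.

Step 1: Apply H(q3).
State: 1/√2|0000⟩ + 1/√2|0001⟩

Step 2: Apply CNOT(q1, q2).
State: 1/√2|0000⟩ + 1/√2|0001⟩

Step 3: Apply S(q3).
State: 1/√2|0000⟩ + (1/√2)i|0001⟩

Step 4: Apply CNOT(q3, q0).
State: 1/√2|0000⟩ + (1/√2)i|1001⟩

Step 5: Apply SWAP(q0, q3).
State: 1/√2|0000⟩ + (1/√2)i|1001⟩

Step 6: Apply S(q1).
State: 1/√2|0000⟩ + (1/√2)i|1001⟩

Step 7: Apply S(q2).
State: 1/√2|0000⟩ + (1/√2)i|1001⟩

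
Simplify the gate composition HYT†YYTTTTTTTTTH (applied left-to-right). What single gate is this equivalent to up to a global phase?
Y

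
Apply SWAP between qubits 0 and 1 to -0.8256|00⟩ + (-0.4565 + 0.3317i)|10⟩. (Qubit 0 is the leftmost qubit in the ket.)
-0.8256|00⟩ + (-0.4565 + 0.3317i)|01⟩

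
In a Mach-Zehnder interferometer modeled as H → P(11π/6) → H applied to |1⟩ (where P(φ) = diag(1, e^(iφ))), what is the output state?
(0.06699 + 0.25i)|0⟩ + (0.933 - 0.25i)|1⟩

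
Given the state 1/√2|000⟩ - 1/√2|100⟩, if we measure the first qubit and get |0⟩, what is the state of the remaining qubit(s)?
|00⟩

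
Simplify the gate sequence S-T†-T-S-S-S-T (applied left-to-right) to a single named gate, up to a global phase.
T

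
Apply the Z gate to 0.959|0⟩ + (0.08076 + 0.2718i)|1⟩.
0.959|0⟩ + (-0.08076 - 0.2718i)|1⟩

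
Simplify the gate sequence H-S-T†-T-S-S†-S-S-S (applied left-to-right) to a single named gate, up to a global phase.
H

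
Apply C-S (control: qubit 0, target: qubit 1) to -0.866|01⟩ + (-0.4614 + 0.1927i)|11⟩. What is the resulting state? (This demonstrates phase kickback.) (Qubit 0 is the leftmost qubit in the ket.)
-0.866|01⟩ + (-0.1927 - 0.4614i)|11⟩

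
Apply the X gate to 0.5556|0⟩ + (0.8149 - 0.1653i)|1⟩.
(0.8149 - 0.1653i)|0⟩ + 0.5556|1⟩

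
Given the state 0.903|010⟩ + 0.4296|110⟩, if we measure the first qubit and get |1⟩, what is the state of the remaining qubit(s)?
|10⟩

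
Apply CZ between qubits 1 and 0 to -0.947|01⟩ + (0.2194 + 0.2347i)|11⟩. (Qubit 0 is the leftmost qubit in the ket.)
-0.947|01⟩ + (-0.2194 - 0.2347i)|11⟩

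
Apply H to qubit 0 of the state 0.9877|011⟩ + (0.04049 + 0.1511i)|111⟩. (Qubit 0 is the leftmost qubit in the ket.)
(0.727 + 0.1068i)|011⟩ + (0.6698 - 0.1068i)|111⟩

H on qubit 0 mixes each pair of kets that differ only in qubit 0: amplitudes (a, b) of (|…0…⟩, |…1…⟩) become ((a + b)/√2, (a − b)/√2). Kets absent from the input have amplitude 0.
(|011⟩, |111⟩): (a, b) = (0.9877, (0.04049 + 0.1511i)) → ((0.727 + 0.1068i), (0.6698 - 0.1068i))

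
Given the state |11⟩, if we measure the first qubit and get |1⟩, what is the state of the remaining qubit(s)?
|1⟩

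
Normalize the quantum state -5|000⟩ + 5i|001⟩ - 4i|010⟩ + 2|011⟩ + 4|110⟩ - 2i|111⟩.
-0.527|000⟩ + 0.527i|001⟩ - 0.4216i|010⟩ + 0.2108|011⟩ + 0.4216|110⟩ - 0.2108i|111⟩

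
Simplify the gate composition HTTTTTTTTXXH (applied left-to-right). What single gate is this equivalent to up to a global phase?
I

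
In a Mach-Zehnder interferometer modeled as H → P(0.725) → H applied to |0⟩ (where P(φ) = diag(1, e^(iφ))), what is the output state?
(0.8742 + 0.3316i)|0⟩ + (0.1258 - 0.3316i)|1⟩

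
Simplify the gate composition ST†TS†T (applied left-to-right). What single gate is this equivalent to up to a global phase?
T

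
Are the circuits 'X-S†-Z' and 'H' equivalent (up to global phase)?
No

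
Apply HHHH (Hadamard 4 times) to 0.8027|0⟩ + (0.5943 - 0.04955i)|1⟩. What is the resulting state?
0.8027|0⟩ + (0.5943 - 0.04955i)|1⟩

H² = I, so an even number of Hadamards cancels: H^4 = I and the state is unchanged.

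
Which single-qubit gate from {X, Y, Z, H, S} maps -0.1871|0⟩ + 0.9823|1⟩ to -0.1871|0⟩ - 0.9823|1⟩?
Z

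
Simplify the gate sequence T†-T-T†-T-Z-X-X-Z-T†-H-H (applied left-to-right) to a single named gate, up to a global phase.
T†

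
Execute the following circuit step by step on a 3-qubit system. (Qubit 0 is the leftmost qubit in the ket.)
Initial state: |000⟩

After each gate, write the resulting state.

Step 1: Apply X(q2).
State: |001⟩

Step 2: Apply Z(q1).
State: |001⟩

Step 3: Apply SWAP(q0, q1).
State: |001⟩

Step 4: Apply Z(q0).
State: |001⟩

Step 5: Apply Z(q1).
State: |001⟩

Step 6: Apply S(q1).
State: |001⟩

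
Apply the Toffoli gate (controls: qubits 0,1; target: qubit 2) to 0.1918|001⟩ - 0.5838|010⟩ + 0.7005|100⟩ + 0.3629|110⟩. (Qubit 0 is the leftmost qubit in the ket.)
0.1918|001⟩ - 0.5838|010⟩ + 0.7005|100⟩ + 0.3629|111⟩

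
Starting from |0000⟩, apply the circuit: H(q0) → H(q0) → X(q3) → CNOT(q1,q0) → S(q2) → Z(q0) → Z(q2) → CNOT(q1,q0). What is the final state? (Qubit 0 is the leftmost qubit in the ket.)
|0001⟩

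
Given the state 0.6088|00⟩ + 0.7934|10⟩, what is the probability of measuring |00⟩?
0.3706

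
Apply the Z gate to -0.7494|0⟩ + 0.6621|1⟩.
-0.7494|0⟩ - 0.6621|1⟩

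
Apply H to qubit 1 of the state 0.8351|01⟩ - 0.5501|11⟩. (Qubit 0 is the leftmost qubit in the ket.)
0.5905|00⟩ - 0.5905|01⟩ - 0.389|10⟩ + 0.389|11⟩

H on qubit 1 mixes each pair of kets that differ only in qubit 1: amplitudes (a, b) of (|…0…⟩, |…1…⟩) become ((a + b)/√2, (a − b)/√2). Kets absent from the input have amplitude 0.
(|00⟩, |01⟩): (a, b) = (0, 0.8351) → (0.5905, -0.5905)
(|10⟩, |11⟩): (a, b) = (0, -0.5501) → (-0.389, 0.389)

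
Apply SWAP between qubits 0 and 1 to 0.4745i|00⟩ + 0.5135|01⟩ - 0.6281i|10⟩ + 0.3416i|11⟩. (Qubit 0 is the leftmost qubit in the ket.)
0.4745i|00⟩ - 0.6281i|01⟩ + 0.5135|10⟩ + 0.3416i|11⟩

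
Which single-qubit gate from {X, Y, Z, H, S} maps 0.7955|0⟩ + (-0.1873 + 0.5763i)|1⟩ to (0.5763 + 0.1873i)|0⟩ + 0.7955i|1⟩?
Y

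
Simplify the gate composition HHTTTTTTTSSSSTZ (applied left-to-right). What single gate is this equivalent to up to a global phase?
Z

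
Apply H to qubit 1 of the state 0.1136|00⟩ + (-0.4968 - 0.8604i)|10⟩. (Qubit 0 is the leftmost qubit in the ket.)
0.08033|00⟩ + 0.08033|01⟩ + (-0.3513 - 0.6084i)|10⟩ + (-0.3513 - 0.6084i)|11⟩

H on qubit 1 mixes each pair of kets that differ only in qubit 1: amplitudes (a, b) of (|…0…⟩, |…1…⟩) become ((a + b)/√2, (a − b)/√2). Kets absent from the input have amplitude 0.
(|00⟩, |01⟩): (a, b) = (0.1136, 0) → (0.08033, 0.08033)
(|10⟩, |11⟩): (a, b) = ((-0.4968 - 0.8604i), 0) → ((-0.3513 - 0.6084i), (-0.3513 - 0.6084i))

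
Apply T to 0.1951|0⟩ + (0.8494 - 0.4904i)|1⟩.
0.1951|0⟩ + (0.9474 + 0.2539i)|1⟩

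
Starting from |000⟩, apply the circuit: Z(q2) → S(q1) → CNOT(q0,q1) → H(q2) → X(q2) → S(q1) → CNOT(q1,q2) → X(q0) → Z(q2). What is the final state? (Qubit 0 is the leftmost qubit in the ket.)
1/√2|100⟩ - 1/√2|101⟩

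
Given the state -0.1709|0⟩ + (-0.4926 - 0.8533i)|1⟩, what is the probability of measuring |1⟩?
0.9708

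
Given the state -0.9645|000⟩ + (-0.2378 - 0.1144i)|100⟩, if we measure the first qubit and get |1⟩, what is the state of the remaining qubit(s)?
(-0.9011 - 0.4335i)|00⟩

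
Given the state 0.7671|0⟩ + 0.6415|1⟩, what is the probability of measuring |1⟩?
0.4115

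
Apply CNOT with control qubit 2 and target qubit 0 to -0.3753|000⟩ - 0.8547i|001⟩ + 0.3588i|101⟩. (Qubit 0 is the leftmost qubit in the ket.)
-0.3753|000⟩ + 0.3588i|001⟩ - 0.8547i|101⟩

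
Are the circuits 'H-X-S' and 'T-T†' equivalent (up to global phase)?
No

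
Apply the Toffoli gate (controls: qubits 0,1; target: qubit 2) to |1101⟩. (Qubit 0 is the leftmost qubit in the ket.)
|1111⟩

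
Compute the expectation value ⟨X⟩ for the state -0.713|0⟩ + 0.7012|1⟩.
-0.9999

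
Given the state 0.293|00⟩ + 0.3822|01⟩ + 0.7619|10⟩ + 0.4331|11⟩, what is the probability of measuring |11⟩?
0.1876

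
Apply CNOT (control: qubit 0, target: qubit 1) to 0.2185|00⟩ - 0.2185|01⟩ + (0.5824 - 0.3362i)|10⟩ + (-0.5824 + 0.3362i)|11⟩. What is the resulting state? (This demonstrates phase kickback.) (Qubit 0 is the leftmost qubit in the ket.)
0.2185|00⟩ - 0.2185|01⟩ + (-0.5824 + 0.3362i)|10⟩ + (0.5824 - 0.3362i)|11⟩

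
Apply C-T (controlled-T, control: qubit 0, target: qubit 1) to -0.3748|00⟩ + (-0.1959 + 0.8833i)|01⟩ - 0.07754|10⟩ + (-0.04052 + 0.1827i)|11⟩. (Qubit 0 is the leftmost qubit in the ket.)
-0.3748|00⟩ + (-0.1959 + 0.8833i)|01⟩ - 0.07754|10⟩ + (-0.1578 + 0.1005i)|11⟩

C-T leaves the control-|0⟩ kets |00⟩, |01⟩ unchanged and applies T to qubit 1 on the control-|1⟩ pair (|10⟩, |11⟩).
T = [[1, 0], [0, (1/√2 + (1/√2)i)]].
With a = amp(|10⟩) = -0.07754 and b = amp(|11⟩) = (-0.04052 + 0.1827i):
new amp(|10⟩) = (1)·a = -0.07754
new amp(|11⟩) = (1/√2 + (1/√2)i)·b = (-0.1578 + 0.1005i)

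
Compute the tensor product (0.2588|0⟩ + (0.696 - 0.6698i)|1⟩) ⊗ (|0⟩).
0.2588|00⟩ + (0.696 - 0.6698i)|10⟩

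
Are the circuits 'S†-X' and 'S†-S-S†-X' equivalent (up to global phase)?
Yes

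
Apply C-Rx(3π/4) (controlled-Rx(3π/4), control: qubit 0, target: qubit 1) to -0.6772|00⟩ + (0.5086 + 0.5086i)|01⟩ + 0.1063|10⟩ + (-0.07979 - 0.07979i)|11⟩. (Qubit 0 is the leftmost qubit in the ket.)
-0.6772|00⟩ + (0.5086 + 0.5086i)|01⟩ + (-0.03304 + 0.07372i)|10⟩ + (-0.03053 - 0.1287i)|11⟩

C-Rx(3π/4) leaves the control-|0⟩ kets |00⟩, |01⟩ unchanged and applies Rx(3π/4) to qubit 1 on the control-|1⟩ pair (|10⟩, |11⟩).
Rx(3π/4) = [[cos(θ/2), −i·sin(θ/2)], [−i·sin(θ/2), cos(θ/2)]]; θ = 3π/4, cos(θ/2) ≈ 0.382683, sin(θ/2) ≈ 0.92388.
With a = amp(|10⟩) = 0.1063 and b = amp(|11⟩) = (-0.07979 - 0.07979i):
new amp(|10⟩) = (0.382683)·a + (-0.92388i)·b = (-0.03304 + 0.07372i)
new amp(|11⟩) = (-0.92388i)·a + (0.382683)·b = (-0.03053 - 0.1287i)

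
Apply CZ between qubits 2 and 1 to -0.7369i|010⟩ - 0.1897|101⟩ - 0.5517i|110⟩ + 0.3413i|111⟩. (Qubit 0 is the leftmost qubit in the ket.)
-0.7369i|010⟩ - 0.1897|101⟩ - 0.5517i|110⟩ - 0.3413i|111⟩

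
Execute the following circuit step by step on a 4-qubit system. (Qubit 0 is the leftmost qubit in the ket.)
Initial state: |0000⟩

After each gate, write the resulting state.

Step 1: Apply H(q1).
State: 1/√2|0000⟩ + 1/√2|0100⟩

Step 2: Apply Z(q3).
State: 1/√2|0000⟩ + 1/√2|0100⟩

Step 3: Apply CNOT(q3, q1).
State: 1/√2|0000⟩ + 1/√2|0100⟩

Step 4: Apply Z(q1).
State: 1/√2|0000⟩ - 1/√2|0100⟩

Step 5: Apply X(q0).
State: 1/√2|1000⟩ - 1/√2|1100⟩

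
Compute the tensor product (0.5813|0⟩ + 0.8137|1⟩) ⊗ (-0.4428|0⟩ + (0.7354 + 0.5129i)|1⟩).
-0.2574|00⟩ + (0.4275 + 0.2981i)|01⟩ - 0.3603|10⟩ + (0.5984 + 0.4173i)|11⟩

amp(|b₁b₂…⟩) = product of the factor amplitudes for bits b₁, b₂, …; only kets whose every factor amplitude is nonzero survive.
|00⟩: (0.5813)(-0.4428) = -0.2574
|01⟩: (0.5813)(0.7354 + 0.5129i) = (0.4275 + 0.2981i)
|10⟩: (0.8137)(-0.4428) = -0.3603
|11⟩: (0.8137)(0.7354 + 0.5129i) = (0.5984 + 0.4173i)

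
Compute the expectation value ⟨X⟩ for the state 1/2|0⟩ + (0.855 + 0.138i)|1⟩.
0.855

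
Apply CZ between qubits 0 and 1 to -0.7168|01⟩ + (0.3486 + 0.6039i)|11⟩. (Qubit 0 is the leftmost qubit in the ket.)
-0.7168|01⟩ + (-0.3486 - 0.6039i)|11⟩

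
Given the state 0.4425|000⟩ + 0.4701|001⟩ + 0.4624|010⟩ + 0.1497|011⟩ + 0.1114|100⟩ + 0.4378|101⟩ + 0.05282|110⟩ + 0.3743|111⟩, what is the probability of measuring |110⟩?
0.00279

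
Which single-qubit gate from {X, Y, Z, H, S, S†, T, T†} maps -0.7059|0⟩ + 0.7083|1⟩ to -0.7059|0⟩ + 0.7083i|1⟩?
S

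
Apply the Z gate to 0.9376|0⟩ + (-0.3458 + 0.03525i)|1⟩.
0.9376|0⟩ + (0.3458 - 0.03525i)|1⟩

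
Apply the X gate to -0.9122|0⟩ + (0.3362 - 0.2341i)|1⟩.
(0.3362 - 0.2341i)|0⟩ - 0.9122|1⟩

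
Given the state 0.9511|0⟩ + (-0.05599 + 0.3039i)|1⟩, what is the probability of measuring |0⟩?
0.9046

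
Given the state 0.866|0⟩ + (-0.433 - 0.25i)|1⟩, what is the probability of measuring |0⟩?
0.75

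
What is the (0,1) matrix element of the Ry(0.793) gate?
-0.3862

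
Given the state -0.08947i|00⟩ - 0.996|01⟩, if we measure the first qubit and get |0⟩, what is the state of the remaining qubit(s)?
-0.08947i|0⟩ - 0.996|1⟩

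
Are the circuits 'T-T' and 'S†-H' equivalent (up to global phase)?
No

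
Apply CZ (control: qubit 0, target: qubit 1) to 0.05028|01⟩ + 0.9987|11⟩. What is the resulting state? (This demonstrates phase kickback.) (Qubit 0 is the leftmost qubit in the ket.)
0.05028|01⟩ - 0.9987|11⟩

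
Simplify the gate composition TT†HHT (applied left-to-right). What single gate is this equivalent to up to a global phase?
T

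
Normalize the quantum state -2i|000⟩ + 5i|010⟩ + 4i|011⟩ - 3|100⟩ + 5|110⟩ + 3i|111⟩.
-0.2132i|000⟩ + 0.533i|010⟩ + 0.4264i|011⟩ - 0.3198|100⟩ + 0.533|110⟩ + 0.3198i|111⟩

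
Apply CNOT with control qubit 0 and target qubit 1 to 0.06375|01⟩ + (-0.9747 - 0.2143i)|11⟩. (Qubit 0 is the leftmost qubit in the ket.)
0.06375|01⟩ + (-0.9747 - 0.2143i)|10⟩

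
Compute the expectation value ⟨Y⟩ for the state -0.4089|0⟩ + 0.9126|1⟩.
0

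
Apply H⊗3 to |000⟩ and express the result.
1/√8|000⟩ + 1/√8|001⟩ + 1/√8|010⟩ + 1/√8|011⟩ + 1/√8|100⟩ + 1/√8|101⟩ + 1/√8|110⟩ + 1/√8|111⟩

H⊗3 gives amp(|y⟩) = (1/2√2) Σ_x (−1)^(x·y) amp(|x⟩), where x·y is the number of positions in which both x and y have a 1.
|000⟩: (1)/(2√2) = 1/√8
|001⟩: (1)/(2√2) = 1/√8
|010⟩: (1)/(2√2) = 1/√8
|011⟩: (1)/(2√2) = 1/√8
|100⟩: (1)/(2√2) = 1/√8
|101⟩: (1)/(2√2) = 1/√8
|110⟩: (1)/(2√2) = 1/√8
|111⟩: (1)/(2√2) = 1/√8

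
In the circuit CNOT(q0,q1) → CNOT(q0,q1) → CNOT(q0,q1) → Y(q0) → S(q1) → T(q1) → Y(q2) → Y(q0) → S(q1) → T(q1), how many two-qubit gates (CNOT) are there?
3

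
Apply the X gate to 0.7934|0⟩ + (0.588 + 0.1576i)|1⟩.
(0.588 + 0.1576i)|0⟩ + 0.7934|1⟩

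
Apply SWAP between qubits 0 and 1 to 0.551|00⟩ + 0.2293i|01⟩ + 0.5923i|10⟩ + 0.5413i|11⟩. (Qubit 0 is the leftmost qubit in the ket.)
0.551|00⟩ + 0.5923i|01⟩ + 0.2293i|10⟩ + 0.5413i|11⟩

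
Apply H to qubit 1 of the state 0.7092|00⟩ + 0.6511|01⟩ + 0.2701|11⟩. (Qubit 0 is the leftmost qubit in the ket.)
0.9619|00⟩ + 0.04108|01⟩ + 0.191|10⟩ - 0.191|11⟩

H on qubit 1 mixes each pair of kets that differ only in qubit 1: amplitudes (a, b) of (|…0…⟩, |…1…⟩) become ((a + b)/√2, (a − b)/√2). Kets absent from the input have amplitude 0.
(|00⟩, |01⟩): (a, b) = (0.7092, 0.6511) → (0.9619, 0.04108)
(|10⟩, |11⟩): (a, b) = (0, 0.2701) → (0.191, -0.191)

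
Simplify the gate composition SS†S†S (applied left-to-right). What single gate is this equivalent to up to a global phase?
I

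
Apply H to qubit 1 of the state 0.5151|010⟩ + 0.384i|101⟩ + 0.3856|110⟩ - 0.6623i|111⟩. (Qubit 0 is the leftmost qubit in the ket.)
0.3642|000⟩ - 0.3642|010⟩ + 0.2727|100⟩ - 0.1968i|101⟩ - 0.2727|110⟩ + 0.7398i|111⟩

H on qubit 1 mixes each pair of kets that differ only in qubit 1: amplitudes (a, b) of (|…0…⟩, |…1…⟩) become ((a + b)/√2, (a − b)/√2). Kets absent from the input have amplitude 0.
(|000⟩, |010⟩): (a, b) = (0, 0.5151) → (0.3642, -0.3642)
(|100⟩, |110⟩): (a, b) = (0, 0.3856) → (0.2727, -0.2727)
(|101⟩, |111⟩): (a, b) = (0.384i, -0.6623i) → (-0.1968i, 0.7398i)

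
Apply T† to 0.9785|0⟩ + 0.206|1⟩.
0.9785|0⟩ + (0.1457 - 0.1457i)|1⟩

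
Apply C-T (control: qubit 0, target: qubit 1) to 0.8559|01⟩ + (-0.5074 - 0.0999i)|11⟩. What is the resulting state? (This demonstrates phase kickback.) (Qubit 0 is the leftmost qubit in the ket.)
0.8559|01⟩ + (-0.2881 - 0.4294i)|11⟩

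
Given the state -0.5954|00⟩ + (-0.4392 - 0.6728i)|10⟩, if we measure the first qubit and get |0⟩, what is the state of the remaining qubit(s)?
-|0⟩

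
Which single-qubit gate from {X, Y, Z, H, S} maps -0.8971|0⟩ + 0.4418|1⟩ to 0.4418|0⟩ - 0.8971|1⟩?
X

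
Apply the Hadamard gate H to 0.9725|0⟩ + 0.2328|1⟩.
0.8523|0⟩ + 0.523|1⟩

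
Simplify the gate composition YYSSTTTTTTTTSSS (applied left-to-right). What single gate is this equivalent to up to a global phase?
S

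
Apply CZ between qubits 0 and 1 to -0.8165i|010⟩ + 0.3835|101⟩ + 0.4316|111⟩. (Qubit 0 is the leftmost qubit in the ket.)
-0.8165i|010⟩ + 0.3835|101⟩ - 0.4316|111⟩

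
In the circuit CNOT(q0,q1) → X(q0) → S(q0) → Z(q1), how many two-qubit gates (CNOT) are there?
1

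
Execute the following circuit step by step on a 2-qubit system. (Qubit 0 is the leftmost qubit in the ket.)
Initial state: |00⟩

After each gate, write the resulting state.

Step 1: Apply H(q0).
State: 1/√2|00⟩ + 1/√2|10⟩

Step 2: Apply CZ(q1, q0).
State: 1/√2|00⟩ + 1/√2|10⟩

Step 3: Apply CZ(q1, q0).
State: 1/√2|00⟩ + 1/√2|10⟩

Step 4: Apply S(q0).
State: 1/√2|00⟩ + (1/√2)i|10⟩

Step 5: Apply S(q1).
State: 1/√2|00⟩ + (1/√2)i|10⟩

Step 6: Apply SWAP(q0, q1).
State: 1/√2|00⟩ + (1/√2)i|01⟩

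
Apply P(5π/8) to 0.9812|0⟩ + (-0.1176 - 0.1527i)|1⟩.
0.9812|0⟩ + (0.1861 - 0.05021i)|1⟩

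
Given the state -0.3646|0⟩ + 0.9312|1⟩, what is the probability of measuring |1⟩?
0.8671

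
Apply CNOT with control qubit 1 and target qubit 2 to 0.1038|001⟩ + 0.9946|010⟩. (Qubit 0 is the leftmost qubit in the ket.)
0.1038|001⟩ + 0.9946|011⟩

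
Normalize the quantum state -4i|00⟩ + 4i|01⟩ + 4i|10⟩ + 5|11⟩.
-0.4682i|00⟩ + 0.4682i|01⟩ + 0.4682i|10⟩ + 0.5852|11⟩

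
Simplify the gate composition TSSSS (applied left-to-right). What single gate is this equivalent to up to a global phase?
T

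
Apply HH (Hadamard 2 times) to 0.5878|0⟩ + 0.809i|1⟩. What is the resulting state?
0.5878|0⟩ + 0.809i|1⟩

H² = I, so an even number of Hadamards cancels: H^2 = I and the state is unchanged.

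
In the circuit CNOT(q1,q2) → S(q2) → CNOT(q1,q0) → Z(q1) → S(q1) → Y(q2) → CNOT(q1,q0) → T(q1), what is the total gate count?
8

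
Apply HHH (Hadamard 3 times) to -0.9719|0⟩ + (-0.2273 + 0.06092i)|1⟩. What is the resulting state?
(-0.848 + 0.04308i)|0⟩ + (-0.5265 - 0.04308i)|1⟩

H² = I, so H^3 = H: a single Hadamard. With (a, b) = (-0.9719, (-0.2273 + 0.06092i)), H gives ((a + b)/√2, (a − b)/√2) = ((-0.848 + 0.04308i), (-0.5265 - 0.04308i)).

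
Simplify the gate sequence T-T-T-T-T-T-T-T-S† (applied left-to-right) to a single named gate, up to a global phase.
S†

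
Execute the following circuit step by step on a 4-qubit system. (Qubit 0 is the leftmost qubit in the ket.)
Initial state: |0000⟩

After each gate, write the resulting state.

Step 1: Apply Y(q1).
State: i|0100⟩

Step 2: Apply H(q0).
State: (1/√2)i|0100⟩ + (1/√2)i|1100⟩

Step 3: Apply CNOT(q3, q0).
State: (1/√2)i|0100⟩ + (1/√2)i|1100⟩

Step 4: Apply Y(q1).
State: 1/√2|0000⟩ + 1/√2|1000⟩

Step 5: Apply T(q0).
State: 1/√2|0000⟩ + (1/2 + (1/2)i)|1000⟩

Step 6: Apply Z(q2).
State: 1/√2|0000⟩ + (1/2 + (1/2)i)|1000⟩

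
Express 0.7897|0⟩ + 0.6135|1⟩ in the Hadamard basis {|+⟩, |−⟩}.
0.9922|+⟩ + 0.1246|−⟩

With |ψ⟩ = α|0⟩ + β|1⟩, the Hadamard-basis coefficients are ⟨+|ψ⟩ = (α + β)/√2 and ⟨−|ψ⟩ = (α − β)/√2.
Here α = 0.7897, β = 0.6135: (α + β)/√2 = 0.9922, (α − β)/√2 = 0.1246.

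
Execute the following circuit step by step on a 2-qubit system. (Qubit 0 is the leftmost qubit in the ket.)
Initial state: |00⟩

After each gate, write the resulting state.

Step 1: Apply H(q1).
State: 1/√2|00⟩ + 1/√2|01⟩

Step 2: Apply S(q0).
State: 1/√2|00⟩ + 1/√2|01⟩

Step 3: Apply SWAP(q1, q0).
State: 1/√2|00⟩ + 1/√2|10⟩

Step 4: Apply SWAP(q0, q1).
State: 1/√2|00⟩ + 1/√2|01⟩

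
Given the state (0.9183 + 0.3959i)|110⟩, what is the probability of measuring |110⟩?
1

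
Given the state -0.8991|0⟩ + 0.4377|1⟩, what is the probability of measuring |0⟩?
0.8084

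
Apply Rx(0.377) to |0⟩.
0.9823|0⟩ - 0.1874i|1⟩

Rx(0.377) = [[cos(θ/2), −i·sin(θ/2)], [−i·sin(θ/2), cos(θ/2)]]; θ = 0.377, cos(θ/2) ≈ 0.982286, sin(θ/2) ≈ 0.187386.
With a = amp(|0⟩) = 1 and b = amp(|1⟩) = 0:
new amp(|0⟩) = (0.982286)·a + (-0.187386i)·b = 0.9823
new amp(|1⟩) = (-0.187386i)·a + (0.982286)·b = -0.1874i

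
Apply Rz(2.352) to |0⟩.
(0.3846 - 0.9231i)|0⟩

Rz(2.352) = [[e^(−iθ/2), 0], [0, e^(iθ/2)]] with e^(±iθ/2) = cos(θ/2) ± i·sin(θ/2); θ = 2.352, cos(θ/2) ≈ 0.38462, sin(θ/2) ≈ 0.923075.
With a = amp(|0⟩) = 1 and b = amp(|1⟩) = 0:
new amp(|0⟩) = (0.38462 - 0.923075i)·a = (0.3846 - 0.9231i)
new amp(|1⟩) = (0.38462 + 0.923075i)·b = 0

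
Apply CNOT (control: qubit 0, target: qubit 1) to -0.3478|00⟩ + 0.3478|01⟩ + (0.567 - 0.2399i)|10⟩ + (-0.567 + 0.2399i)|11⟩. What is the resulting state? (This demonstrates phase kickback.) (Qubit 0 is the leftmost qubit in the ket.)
-0.3478|00⟩ + 0.3478|01⟩ + (-0.567 + 0.2399i)|10⟩ + (0.567 - 0.2399i)|11⟩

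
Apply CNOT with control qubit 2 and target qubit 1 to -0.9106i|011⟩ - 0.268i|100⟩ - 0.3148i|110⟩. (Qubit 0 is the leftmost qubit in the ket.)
-0.9106i|001⟩ - 0.268i|100⟩ - 0.3148i|110⟩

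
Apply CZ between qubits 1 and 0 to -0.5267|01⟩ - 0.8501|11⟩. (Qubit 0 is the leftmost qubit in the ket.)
-0.5267|01⟩ + 0.8501|11⟩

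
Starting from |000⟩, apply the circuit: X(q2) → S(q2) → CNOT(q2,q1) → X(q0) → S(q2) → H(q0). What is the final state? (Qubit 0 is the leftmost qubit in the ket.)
-1/√2|011⟩ + 1/√2|111⟩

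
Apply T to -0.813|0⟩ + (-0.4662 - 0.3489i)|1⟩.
-0.813|0⟩ + (-0.08294 - 0.5764i)|1⟩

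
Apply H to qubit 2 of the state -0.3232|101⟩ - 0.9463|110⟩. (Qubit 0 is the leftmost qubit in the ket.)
-0.2285|100⟩ + 0.2285|101⟩ - 0.6691|110⟩ - 0.6691|111⟩

H on qubit 2 mixes each pair of kets that differ only in qubit 2: amplitudes (a, b) of (|…0…⟩, |…1…⟩) become ((a + b)/√2, (a − b)/√2). Kets absent from the input have amplitude 0.
(|100⟩, |101⟩): (a, b) = (0, -0.3232) → (-0.2285, 0.2285)
(|110⟩, |111⟩): (a, b) = (-0.9463, 0) → (-0.6691, -0.6691)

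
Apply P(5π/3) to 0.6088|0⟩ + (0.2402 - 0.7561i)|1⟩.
0.6088|0⟩ + (-0.5347 - 0.5861i)|1⟩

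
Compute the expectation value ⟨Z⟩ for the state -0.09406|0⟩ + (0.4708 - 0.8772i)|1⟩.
-0.9823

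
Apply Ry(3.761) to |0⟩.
-0.3048|0⟩ + 0.9524|1⟩

Ry(3.761) = [[cos(θ/2), −sin(θ/2)], [sin(θ/2), cos(θ/2)]]; θ = 3.761, cos(θ/2) ≈ -0.304776, sin(θ/2) ≈ 0.952424.
With a = amp(|0⟩) = 1 and b = amp(|1⟩) = 0:
new amp(|0⟩) = (-0.304776)·a + (-0.952424)·b = -0.3048
new amp(|1⟩) = (0.952424)·a + (-0.304776)·b = 0.9524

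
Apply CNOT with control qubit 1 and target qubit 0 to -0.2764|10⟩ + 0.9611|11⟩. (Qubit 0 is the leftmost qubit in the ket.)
0.9611|01⟩ - 0.2764|10⟩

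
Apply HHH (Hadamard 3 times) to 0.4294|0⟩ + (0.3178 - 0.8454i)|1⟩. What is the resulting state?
(0.5284 - 0.5978i)|0⟩ + (0.07891 + 0.5978i)|1⟩

H² = I, so H^3 = H: a single Hadamard. With (a, b) = (0.4294, (0.3178 - 0.8454i)), H gives ((a + b)/√2, (a − b)/√2) = ((0.5284 - 0.5978i), (0.07891 + 0.5978i)).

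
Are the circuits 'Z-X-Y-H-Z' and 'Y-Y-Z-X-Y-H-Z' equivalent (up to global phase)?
Yes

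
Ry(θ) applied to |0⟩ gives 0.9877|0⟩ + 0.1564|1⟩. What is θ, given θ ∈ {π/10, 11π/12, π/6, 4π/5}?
π/10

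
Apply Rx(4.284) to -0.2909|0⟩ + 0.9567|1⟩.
(0.1573 - 0.8048i)|0⟩ + (-0.5172 + 0.2447i)|1⟩

Rx(4.284) = [[cos(θ/2), −i·sin(θ/2)], [−i·sin(θ/2), cos(θ/2)]]; θ = 4.284, cos(θ/2) ≈ -0.540645, sin(θ/2) ≈ 0.841251.
With a = amp(|0⟩) = -0.2909 and b = amp(|1⟩) = 0.9567:
new amp(|0⟩) = (-0.540645)·a + (-0.841251i)·b = (0.1573 - 0.8048i)
new amp(|1⟩) = (-0.841251i)·a + (-0.540645)·b = (-0.5172 + 0.2447i)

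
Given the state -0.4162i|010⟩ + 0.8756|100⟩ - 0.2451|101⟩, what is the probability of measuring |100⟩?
0.7667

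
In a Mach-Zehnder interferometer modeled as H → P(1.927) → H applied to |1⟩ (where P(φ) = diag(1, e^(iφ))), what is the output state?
(0.6744 - 0.4686i)|0⟩ + (0.3256 + 0.4686i)|1⟩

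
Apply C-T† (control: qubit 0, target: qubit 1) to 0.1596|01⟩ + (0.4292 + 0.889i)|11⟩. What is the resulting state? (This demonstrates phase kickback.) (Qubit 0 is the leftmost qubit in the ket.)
0.1596|01⟩ + (0.9321 + 0.3251i)|11⟩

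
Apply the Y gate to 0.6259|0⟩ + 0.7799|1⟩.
-0.7799i|0⟩ + 0.6259i|1⟩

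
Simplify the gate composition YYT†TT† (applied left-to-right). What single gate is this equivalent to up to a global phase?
T†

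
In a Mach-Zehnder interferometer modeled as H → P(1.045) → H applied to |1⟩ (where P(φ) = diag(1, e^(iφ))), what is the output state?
(0.249 - 0.4325i)|0⟩ + (0.751 + 0.4325i)|1⟩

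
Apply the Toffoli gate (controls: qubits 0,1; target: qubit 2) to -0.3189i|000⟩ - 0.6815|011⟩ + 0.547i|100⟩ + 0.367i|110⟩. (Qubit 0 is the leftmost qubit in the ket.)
-0.3189i|000⟩ - 0.6815|011⟩ + 0.547i|100⟩ + 0.367i|111⟩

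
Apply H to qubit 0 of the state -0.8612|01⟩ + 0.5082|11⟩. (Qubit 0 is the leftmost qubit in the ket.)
-0.2496|01⟩ - 0.9683|11⟩

H on qubit 0 mixes each pair of kets that differ only in qubit 0: amplitudes (a, b) of (|…0…⟩, |…1…⟩) become ((a + b)/√2, (a − b)/√2). Kets absent from the input have amplitude 0.
(|01⟩, |11⟩): (a, b) = (-0.8612, 0.5082) → (-0.2496, -0.9683)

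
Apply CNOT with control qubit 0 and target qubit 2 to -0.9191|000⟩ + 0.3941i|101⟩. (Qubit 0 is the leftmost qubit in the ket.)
-0.9191|000⟩ + 0.3941i|100⟩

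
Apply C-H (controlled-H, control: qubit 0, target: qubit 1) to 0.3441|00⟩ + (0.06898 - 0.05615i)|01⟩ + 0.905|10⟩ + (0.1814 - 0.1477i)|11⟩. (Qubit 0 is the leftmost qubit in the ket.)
0.3441|00⟩ + (0.06898 - 0.05615i)|01⟩ + (0.7682 - 0.1044i)|10⟩ + (0.5117 + 0.1044i)|11⟩

C-H leaves the control-|0⟩ kets |00⟩, |01⟩ unchanged and applies H to qubit 1 on the control-|1⟩ pair (|10⟩, |11⟩).
H = [[1/√2, 1/√2], [1/√2, -1/√2]].
With a = amp(|10⟩) = 0.905 and b = amp(|11⟩) = (0.1814 - 0.1477i):
new amp(|10⟩) = (1/√2)·a + (1/√2)·b = (0.7682 - 0.1044i)
new amp(|11⟩) = (1/√2)·a + (-1/√2)·b = (0.5117 + 0.1044i)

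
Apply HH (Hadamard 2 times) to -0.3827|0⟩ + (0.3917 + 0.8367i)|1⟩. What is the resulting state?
-0.3827|0⟩ + (0.3917 + 0.8367i)|1⟩

H² = I, so an even number of Hadamards cancels: H^2 = I and the state is unchanged.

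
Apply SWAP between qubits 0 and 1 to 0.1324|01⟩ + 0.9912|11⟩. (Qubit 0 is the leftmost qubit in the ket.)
0.1324|10⟩ + 0.9912|11⟩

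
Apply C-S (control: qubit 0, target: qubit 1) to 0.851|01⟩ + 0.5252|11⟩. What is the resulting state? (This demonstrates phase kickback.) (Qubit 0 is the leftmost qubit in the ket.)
0.851|01⟩ + 0.5252i|11⟩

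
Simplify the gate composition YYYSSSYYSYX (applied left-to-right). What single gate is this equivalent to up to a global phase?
X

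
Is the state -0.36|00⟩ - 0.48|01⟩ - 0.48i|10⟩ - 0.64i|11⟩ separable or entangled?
Separable

Writing the state as a|00⟩ + b|01⟩ + c|10⟩ + d|11⟩, it is a product state iff ad − bc = 0.
Here (a, b, c, d) = (-0.36, -0.48, -0.48i, -0.64i): ad − bc = (-0.36)(-0.64i) − (-0.48)(-0.48i) = 0, so the state is separable.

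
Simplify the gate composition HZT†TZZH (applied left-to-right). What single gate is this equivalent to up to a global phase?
X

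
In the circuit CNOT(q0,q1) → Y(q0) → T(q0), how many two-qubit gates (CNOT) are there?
1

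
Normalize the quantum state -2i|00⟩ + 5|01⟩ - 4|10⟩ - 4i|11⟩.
-0.2561i|00⟩ + 0.6402|01⟩ - 0.5121|10⟩ - 0.5121i|11⟩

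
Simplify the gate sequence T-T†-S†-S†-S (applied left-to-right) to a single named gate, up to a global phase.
S†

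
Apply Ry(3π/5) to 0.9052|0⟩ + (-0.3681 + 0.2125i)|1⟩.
(0.8299 - 0.1719i)|0⟩ + (0.516 + 0.1249i)|1⟩

Ry(3π/5) = [[cos(θ/2), −sin(θ/2)], [sin(θ/2), cos(θ/2)]]; θ = 3π/5, cos(θ/2) ≈ 0.587785, sin(θ/2) ≈ 0.809017.
With a = amp(|0⟩) = 0.9052 and b = amp(|1⟩) = (-0.3681 + 0.2125i):
new amp(|0⟩) = (0.587785)·a + (-0.809017)·b = (0.8299 - 0.1719i)
new amp(|1⟩) = (0.809017)·a + (0.587785)·b = (0.516 + 0.1249i)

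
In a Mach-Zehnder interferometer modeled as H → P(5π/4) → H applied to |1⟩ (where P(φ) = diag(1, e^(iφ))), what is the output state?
(0.8536 + (1/√8)i)|0⟩ + (0.1464 - (1/√8)i)|1⟩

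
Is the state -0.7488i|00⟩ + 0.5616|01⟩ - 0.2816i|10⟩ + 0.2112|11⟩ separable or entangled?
Separable

Writing the state as a|00⟩ + b|01⟩ + c|10⟩ + d|11⟩, it is a product state iff ad − bc = 0.
Here (a, b, c, d) = (-0.7488i, 0.5616, -0.2816i, 0.2112): ad − bc = (-0.7488i)(0.2112) − (0.5616)(-0.2816i) = 0, so the state is separable.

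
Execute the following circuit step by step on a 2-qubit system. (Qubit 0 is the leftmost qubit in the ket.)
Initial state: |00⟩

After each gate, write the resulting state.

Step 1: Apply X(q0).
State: |10⟩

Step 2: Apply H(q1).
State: 1/√2|10⟩ + 1/√2|11⟩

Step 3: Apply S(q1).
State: 1/√2|10⟩ + (1/√2)i|11⟩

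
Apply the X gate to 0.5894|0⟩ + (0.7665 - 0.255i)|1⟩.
(0.7665 - 0.255i)|0⟩ + 0.5894|1⟩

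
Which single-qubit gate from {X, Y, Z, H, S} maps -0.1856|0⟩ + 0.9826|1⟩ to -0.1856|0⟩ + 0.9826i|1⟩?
S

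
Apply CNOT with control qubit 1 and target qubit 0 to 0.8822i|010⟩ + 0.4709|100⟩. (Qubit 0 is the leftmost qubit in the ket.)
0.4709|100⟩ + 0.8822i|110⟩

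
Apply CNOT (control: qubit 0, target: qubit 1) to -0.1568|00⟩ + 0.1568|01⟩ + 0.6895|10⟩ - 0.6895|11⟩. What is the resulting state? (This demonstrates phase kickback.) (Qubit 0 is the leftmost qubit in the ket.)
-0.1568|00⟩ + 0.1568|01⟩ - 0.6895|10⟩ + 0.6895|11⟩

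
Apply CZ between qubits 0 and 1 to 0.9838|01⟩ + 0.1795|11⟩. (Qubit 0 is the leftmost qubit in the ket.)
0.9838|01⟩ - 0.1795|11⟩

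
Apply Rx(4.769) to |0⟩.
-0.7268|0⟩ - 0.6868i|1⟩

Rx(4.769) = [[cos(θ/2), −i·sin(θ/2)], [−i·sin(θ/2), cos(θ/2)]]; θ = 4.769, cos(θ/2) ≈ -0.726836, sin(θ/2) ≈ 0.686811.
With a = amp(|0⟩) = 1 and b = amp(|1⟩) = 0:
new amp(|0⟩) = (-0.726836)·a + (-0.686811i)·b = -0.7268
new amp(|1⟩) = (-0.686811i)·a + (-0.726836)·b = -0.6868i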